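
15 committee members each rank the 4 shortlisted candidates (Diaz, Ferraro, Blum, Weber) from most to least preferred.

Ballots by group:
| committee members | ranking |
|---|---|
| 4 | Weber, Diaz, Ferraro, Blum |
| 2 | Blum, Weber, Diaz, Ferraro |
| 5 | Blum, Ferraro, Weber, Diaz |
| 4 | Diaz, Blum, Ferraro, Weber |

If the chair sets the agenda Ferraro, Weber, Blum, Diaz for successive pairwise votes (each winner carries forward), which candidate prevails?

Diaz

Round 1: Ferraro vs Weber — 9–6, Ferraro advances.
Round 2: Ferraro vs Blum — 4–11, Blum advances.
Round 3: Blum vs Diaz — 7–8, Diaz advances.
The agenda winner is Diaz.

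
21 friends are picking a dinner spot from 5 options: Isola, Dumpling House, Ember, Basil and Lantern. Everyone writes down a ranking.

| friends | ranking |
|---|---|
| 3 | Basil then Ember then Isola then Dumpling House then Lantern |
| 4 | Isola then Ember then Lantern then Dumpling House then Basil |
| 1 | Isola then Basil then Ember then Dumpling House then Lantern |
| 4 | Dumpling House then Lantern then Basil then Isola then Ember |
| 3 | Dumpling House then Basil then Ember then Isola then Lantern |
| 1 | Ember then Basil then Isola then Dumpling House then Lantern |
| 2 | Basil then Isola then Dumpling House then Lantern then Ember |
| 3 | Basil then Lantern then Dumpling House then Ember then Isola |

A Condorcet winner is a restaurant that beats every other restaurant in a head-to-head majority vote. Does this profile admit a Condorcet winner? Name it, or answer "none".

Head-to-head results (21 friends):
Isola–Dumpling House: Isola 11–10.
Isola vs Ember: Isola, 11–10.
Isola vs Basil: Basil, 16–5.
Isola–Lantern: Isola 14–7.
Dumpling House vs Ember: Dumpling House, 12–9.
Dumpling House vs Basil: Dumpling House, 11–10.
Dumpling House vs Lantern: Dumpling House wins 14–7.
Ember vs Basil: Basil wins 16–5.
Ember vs Lantern: Ember wins 12–9.
Basil–Lantern: Basil 13–8.
Every restaurant loses at least once (Isola loses to Basil; Dumpling House loses to Isola; Ember loses to Isola; Basil loses to Dumpling House; Lantern loses to Isola). The majority relation contains the cycle Isola beats Dumpling House beats Basil beats Isola, so there is no Condorcet winner.

none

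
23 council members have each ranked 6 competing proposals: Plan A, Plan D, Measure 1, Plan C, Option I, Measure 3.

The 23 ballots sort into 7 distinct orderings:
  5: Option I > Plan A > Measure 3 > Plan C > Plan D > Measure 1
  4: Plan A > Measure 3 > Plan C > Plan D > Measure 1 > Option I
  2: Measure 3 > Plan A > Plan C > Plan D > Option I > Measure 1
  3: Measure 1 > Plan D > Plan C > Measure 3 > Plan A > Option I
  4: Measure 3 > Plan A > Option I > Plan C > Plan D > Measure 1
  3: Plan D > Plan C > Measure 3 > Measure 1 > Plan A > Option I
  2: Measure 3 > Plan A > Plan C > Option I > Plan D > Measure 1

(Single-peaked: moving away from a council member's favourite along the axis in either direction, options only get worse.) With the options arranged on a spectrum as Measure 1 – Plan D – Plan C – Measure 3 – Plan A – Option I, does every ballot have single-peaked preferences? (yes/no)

yes

Axis positions: Measure 1=1, Plan D=2, Plan C=3, Measure 3=4, Plan A=5, Option I=6.
Faction 1 (peak Option I at position 6): ranking walks positions 6-5-4-3-2-1, expanding outward from the peak — single-peaked.
Faction 2 (peak Plan A at position 5): ranking walks positions 5-4-3-2-1-6, expanding outward from the peak — single-peaked.
Faction 3 (peak Measure 3 at position 4): ranking walks positions 4-5-3-2-6-1, expanding outward from the peak — single-peaked.
Faction 4 (peak Measure 1 at position 1): ranking walks positions 1-2-3-4-5-6, expanding outward from the peak — single-peaked.
Faction 5 (peak Measure 3 at position 4): ranking walks positions 4-5-6-3-2-1, expanding outward from the peak — single-peaked.
Faction 6 (peak Plan D at position 2): ranking walks positions 2-3-4-1-5-6, expanding outward from the peak — single-peaked.
Faction 7 (peak Measure 3 at position 4): ranking walks positions 4-5-3-6-2-1, expanding outward from the peak — single-peaked.
Every ranking is single-peaked on this axis.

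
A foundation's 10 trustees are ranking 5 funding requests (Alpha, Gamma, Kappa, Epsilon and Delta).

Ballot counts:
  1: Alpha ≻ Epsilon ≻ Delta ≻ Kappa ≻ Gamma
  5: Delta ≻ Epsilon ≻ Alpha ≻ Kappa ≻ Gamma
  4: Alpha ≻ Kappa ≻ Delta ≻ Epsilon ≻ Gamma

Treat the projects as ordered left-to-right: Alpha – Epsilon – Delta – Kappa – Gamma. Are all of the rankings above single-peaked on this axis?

Axis positions: Alpha=1, Epsilon=2, Delta=3, Kappa=4, Gamma=5.
Faction 1 (peak Alpha at position 1): ranking walks positions 1-2-3-4-5, expanding outward from the peak — single-peaked.
Faction 2 (peak Delta at position 3): ranking walks positions 3-2-1-4-5, expanding outward from the peak — single-peaked.
Faction 3: ranking walks positions 1-4-3-2-5; Kappa is ranked above Epsilon even though Epsilon lies between Kappa and the peak Alpha on the axis — preferences dip and rise again. Not single-peaked.
Faction 3 violates single-peakedness, so the profile is not single-peaked on this axis.

no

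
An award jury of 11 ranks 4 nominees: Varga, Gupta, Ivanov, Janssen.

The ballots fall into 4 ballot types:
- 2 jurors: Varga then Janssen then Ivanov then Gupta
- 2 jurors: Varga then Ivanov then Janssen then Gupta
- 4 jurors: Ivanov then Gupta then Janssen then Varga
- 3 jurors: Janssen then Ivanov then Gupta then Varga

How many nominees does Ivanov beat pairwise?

Ivanov against each rival (11 jurors):
Ivanov–Varga: Ivanov 7–4.
Ivanov–Gupta: Ivanov 11–0.
Ivanov vs Janssen: 2+4 = 6 for Ivanov, 5 for Janssen — Ivanov by 6–5.
Ivanov beats Varga, Gupta, Janssen — 3 pairwise wins.

3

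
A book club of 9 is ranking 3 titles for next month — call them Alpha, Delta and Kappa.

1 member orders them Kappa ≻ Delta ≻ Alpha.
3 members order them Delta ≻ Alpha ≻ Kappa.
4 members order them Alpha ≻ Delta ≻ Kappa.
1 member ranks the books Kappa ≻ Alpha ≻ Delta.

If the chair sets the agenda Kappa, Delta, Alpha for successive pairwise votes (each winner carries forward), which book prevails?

Round 1: Kappa vs Delta — 2–7, Delta advances.
Round 2: Delta vs Alpha — 4–5, Alpha advances.
Alpha survives the agenda.

Alpha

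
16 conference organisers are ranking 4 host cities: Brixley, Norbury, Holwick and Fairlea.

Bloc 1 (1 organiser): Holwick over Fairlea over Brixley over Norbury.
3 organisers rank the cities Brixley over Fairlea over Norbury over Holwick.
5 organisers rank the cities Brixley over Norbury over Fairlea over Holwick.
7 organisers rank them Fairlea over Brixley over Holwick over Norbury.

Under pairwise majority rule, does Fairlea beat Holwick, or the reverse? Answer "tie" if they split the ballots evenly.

Fairlea

Ballots ranking Fairlea above Holwick: 3 + 5 + 7 = 15.
Ballots ranking Holwick above Fairlea: 16 − 15 = 1.
Fairlea wins the head-to-head 15–1.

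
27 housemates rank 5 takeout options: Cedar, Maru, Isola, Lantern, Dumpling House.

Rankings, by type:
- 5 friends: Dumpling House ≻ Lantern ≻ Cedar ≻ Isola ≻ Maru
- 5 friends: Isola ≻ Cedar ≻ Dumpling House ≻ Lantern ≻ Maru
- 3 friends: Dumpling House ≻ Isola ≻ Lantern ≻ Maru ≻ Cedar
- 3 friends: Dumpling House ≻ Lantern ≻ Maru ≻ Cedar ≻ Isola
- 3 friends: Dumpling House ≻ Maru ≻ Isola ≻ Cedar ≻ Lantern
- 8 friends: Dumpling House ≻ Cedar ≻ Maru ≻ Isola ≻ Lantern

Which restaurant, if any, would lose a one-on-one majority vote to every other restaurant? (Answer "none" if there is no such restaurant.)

none

Pairwise majorities:
Cedar vs Maru: Cedar, 18–9.
Cedar–Isola: Cedar 16–11.
Cedar vs Lantern: Cedar, 16–11.
Cedar vs Dumpling House: Dumpling House, 22–5.
Maru vs Isola: Maru is ranked higher on 3+3+8 = 14 ballots, Isola on 13. Maru wins 14–13.
Maru vs Lantern: Maru preferred on 3+8 = 11 ballots; Lantern wins 16–11.
Maru vs Dumpling House: Dumpling House, 27–0.
Isola–Lantern: Isola 19–8.
Isola vs Dumpling House: Isola is ranked higher on 5 ballots, Dumpling House on 22. Dumpling House wins 22–5.
Lantern vs Dumpling House: 0 for Lantern, 27 for Dumpling House — Dumpling House by 27–0.
No restaurant is winless: Cedar beats Maru; Maru beats Isola; Isola beats Lantern; Lantern beats Maru; Dumpling House beats Cedar. There is no Condorcet loser.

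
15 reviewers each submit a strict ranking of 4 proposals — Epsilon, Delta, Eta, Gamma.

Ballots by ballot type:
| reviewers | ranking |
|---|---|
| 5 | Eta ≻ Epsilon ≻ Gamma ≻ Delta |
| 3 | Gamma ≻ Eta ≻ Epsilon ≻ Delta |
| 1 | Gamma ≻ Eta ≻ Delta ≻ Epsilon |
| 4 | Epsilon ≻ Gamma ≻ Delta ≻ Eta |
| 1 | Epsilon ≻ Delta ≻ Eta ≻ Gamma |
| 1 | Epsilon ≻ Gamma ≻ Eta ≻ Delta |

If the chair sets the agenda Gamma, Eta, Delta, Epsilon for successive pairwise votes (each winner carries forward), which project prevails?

Epsilon

Round 1: Gamma vs Eta — 9–6, Gamma advances.
Round 2: Gamma vs Delta — 14–1, Gamma advances.
Round 3: Gamma vs Epsilon — 4–11, Epsilon advances.
The agenda winner is Epsilon.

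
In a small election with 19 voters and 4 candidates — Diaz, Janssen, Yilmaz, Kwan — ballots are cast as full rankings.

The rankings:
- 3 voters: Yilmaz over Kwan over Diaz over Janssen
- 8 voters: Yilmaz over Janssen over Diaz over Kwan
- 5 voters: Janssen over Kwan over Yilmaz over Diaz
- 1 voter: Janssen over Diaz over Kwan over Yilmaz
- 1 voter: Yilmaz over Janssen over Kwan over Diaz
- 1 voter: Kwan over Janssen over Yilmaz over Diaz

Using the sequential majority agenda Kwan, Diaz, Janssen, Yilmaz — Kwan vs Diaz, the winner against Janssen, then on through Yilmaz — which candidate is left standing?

Yilmaz

Round 1: Kwan vs Diaz — 10–9, Kwan advances.
Round 2: Kwan vs Janssen — 4–15, Janssen advances.
Round 3: Janssen vs Yilmaz — 7–12, Yilmaz advances.
Yilmaz survives the agenda.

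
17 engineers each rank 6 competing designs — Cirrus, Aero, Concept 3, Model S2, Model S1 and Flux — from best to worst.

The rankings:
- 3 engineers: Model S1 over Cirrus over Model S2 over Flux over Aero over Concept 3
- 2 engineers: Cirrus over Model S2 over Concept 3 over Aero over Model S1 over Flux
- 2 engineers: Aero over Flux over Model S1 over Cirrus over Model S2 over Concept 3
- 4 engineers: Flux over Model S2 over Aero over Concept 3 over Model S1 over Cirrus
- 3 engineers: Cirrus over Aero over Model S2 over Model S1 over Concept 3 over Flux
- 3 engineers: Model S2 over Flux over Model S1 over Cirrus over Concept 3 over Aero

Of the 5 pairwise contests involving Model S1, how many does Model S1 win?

Model S1 against each rival (17 engineers):
Model S1 vs Cirrus: Model S1 is ranked higher on 3+2+4+3 = 12 ballots, Cirrus on 5. Model S1 wins 12–5.
Model S1 vs Aero: Aero wins 11–6.
Model S1 vs Concept 3: 11 to 6, Model S1.
Model S1 vs Model S2: Model S1 is ranked higher on 3+2 = 5 ballots, Model S2 on 12. Model S2 wins 12–5.
Model S1 vs Flux: Flux, 9–8.
Model S1 beats Cirrus, Concept 3; loses to Aero, Model S2, Flux — 2 pairwise wins.

2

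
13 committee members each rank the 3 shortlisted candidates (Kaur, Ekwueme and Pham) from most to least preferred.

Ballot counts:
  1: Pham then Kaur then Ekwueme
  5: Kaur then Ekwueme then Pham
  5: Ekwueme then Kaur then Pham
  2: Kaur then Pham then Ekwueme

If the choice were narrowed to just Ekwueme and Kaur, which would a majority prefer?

Ballots ranking Ekwueme above Kaur: 5.
Ballots ranking Kaur above Ekwueme: 13 − 5 = 8.
Kaur wins the head-to-head 8–5.

Kaur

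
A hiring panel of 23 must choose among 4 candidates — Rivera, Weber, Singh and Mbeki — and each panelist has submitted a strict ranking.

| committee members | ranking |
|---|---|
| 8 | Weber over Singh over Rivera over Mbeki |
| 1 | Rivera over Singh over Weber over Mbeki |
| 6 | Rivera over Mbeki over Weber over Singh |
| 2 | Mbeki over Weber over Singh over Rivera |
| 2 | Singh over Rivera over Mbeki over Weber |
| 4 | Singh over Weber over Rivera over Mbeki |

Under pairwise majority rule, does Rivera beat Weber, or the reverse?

Ballots ranking Rivera above Weber: 1 + 6 + 2 = 9.
Ballots ranking Weber above Rivera: 23 − 9 = 14.
Weber wins the head-to-head 14–9.

Weber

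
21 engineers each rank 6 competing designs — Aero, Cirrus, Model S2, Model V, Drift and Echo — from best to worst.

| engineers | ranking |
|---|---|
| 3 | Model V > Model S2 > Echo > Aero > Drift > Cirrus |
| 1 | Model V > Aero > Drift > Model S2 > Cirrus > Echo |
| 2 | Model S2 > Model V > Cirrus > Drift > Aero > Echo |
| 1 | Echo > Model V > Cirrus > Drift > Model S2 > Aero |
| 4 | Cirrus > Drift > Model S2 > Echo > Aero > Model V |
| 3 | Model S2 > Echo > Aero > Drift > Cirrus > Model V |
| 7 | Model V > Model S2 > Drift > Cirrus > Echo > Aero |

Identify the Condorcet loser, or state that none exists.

Aero

Head-to-head results (21 engineers):
Aero vs Cirrus: Cirrus, 14–7.
Aero–Model S2: Model S2 20–1.
Aero vs Model V: Aero preferred on 4+3 = 7 ballots; Model V wins 14–7.
Aero vs Drift: Drift wins 14–7.
Aero vs Echo: Echo wins 18–3.
Cirrus–Model S2: Model S2 16–5.
Cirrus–Model V: Model V 14–7.
Cirrus vs Drift: 2+1+4 = 7 for Cirrus, 14 for Drift — Drift by 14–7.
Cirrus vs Echo: 14 to 7, Cirrus.
Model S2 vs Model V: Model V, 12–9.
Model S2 vs Drift: Model S2 wins 15–6.
Model S2 vs Echo: 20 to 1, Model S2.
Model V vs Drift: Model V wins 14–7.
Model V vs Echo: Model V preferred on 3+1+2+7 = 13 ballots; Model V wins 13–8.
Drift vs Echo: Drift is ranked higher on 1+2+4+7 = 14 ballots, Echo on 7. Drift wins 14–7.
Only Aero has no wins; Aero is the Condorcet loser.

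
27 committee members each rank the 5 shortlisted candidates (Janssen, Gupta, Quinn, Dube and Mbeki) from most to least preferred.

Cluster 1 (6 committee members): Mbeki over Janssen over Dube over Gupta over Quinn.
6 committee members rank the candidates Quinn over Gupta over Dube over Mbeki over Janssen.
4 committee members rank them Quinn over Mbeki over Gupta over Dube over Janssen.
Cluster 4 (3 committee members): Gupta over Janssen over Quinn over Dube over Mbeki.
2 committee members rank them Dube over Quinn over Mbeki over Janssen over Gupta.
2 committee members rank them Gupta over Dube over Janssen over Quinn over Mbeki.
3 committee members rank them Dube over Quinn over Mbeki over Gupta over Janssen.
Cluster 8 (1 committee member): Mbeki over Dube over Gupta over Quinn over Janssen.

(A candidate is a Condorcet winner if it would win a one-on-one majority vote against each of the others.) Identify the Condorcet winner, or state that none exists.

Check each pair by majority over 27 ballots:
Janssen vs Gupta: Gupta, 19–8.
Janssen vs Quinn: Quinn, 16–11.
Janssen vs Dube: Dube, 18–9.
Janssen vs Mbeki: Mbeki, 22–5.
Gupta vs Quinn: Quinn, 15–12.
Gupta vs Dube: Gupta, 15–12.
Gupta vs Mbeki: Mbeki, 16–11.
Quinn vs Dube: Dube wins 14–13.
Quinn vs Mbeki: Quinn wins 20–7.
Dube vs Mbeki: Dube, 16–11.
Every candidate loses at least once (Janssen loses to Gupta; Gupta loses to Quinn; Quinn loses to Dube; Dube loses to Gupta; Mbeki loses to Quinn). The majority relation contains the cycle Gupta → Dube → Quinn → Gupta, so there is no Condorcet winner.

none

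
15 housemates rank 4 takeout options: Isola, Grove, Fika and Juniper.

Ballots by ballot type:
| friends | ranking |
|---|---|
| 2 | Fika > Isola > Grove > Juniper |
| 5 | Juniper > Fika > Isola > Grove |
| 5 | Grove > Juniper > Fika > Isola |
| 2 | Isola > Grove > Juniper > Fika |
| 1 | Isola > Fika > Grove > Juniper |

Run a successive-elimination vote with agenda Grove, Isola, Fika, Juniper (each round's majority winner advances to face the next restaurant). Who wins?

Round 1: Grove vs Isola — 5–10, Isola advances.
Round 2: Isola vs Fika — 3–12, Fika advances.
Round 3: Fika vs Juniper — 3–12, Juniper advances.
Juniper survives the agenda.

Juniper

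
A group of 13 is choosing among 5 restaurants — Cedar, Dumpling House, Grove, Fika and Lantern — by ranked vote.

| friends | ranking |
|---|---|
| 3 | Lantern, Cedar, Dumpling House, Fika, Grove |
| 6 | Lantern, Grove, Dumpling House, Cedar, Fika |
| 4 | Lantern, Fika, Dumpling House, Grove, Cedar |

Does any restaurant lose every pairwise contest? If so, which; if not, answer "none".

Pairwise majorities:
Cedar–Dumpling House: Dumpling House 10–3.
Cedar vs Grove: Grove, 10–3.
Cedar vs Fika: Cedar, 9–4.
Cedar vs Lantern: Lantern wins 13–0.
Dumpling House vs Grove: 7 to 6, Dumpling House.
Dumpling House vs Fika: 9 to 4, Dumpling House.
Dumpling House vs Lantern: 0 for Dumpling House, 13 for Lantern — Lantern by 13–0.
Grove–Fika: Fika 7–6.
Grove vs Lantern: Lantern, 13–0.
Fika vs Lantern: Fika preferred on 0 ballots; Lantern wins 13–0.
No restaurant is winless: Cedar beats Fika; Dumpling House beats Cedar; Grove beats Cedar; Fika beats Grove; Lantern beats Cedar. There is no Condorcet loser.

none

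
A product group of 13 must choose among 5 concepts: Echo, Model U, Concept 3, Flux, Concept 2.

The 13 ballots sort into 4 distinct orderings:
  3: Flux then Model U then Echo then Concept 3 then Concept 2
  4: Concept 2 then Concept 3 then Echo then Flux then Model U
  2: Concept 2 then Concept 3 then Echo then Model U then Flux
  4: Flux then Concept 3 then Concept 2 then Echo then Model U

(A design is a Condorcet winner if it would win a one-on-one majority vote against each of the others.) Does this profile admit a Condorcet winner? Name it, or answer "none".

Pairwise majorities:
Echo vs Model U: 10 to 3, Echo.
Echo vs Concept 3: Concept 3, 10–3.
Echo–Flux: Flux 7–6.
Echo–Concept 2: Concept 2 10–3.
Model U vs Concept 3: Model U is ranked higher on 3 ballots, Concept 3 on 10. Concept 3 wins 10–3.
Model U vs Flux: Model U is ranked higher on 2 ballots, Flux on 11. Flux wins 11–2.
Model U vs Concept 2: Model U is ranked higher on 3 ballots, Concept 2 on 10. Concept 2 wins 10–3.
Concept 3–Flux: Flux 7–6.
Concept 3 vs Concept 2: Concept 3 wins 7–6.
Flux vs Concept 2: Flux, 7–6.
Flux wins every pairwise contest, so Flux is the Condorcet winner.

Flux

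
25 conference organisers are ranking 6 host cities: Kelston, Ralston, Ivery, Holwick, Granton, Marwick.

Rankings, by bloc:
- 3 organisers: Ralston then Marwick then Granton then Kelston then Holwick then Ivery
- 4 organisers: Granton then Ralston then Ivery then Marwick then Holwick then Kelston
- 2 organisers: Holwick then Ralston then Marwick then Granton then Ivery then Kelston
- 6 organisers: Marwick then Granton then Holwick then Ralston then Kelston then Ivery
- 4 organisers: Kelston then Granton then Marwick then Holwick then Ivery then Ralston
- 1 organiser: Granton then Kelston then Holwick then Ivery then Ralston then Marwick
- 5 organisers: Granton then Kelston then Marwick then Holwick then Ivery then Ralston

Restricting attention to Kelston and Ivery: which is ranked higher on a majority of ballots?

Ballots ranking Kelston above Ivery: 3 + 6 + 4 + 1 + 5 = 19.
Ballots ranking Ivery above Kelston: 25 − 19 = 6.
Kelston wins the head-to-head 19–6.

Kelston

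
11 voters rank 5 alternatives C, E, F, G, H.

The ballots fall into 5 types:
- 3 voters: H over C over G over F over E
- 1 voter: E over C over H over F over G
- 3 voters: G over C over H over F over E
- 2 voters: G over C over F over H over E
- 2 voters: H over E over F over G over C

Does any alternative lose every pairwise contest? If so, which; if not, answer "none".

E

Head-to-head results (11 voters):
C vs E: 3+3+2 = 8 for C, 3 for E — C by 8–3.
C vs F: C wins 9–2.
C vs G: G, 7–4.
C vs H: C preferred on 1+3+2 = 6 ballots; C wins 6–5.
E vs F: 1+2 = 3 for E, 8 for F — F by 8–3.
E vs G: G wins 8–3.
E vs H: H, 10–1.
F–G: G 8–3.
F–H: H 9–2.
G vs H: H wins 6–5.
Only E has no wins; E is the Condorcet loser.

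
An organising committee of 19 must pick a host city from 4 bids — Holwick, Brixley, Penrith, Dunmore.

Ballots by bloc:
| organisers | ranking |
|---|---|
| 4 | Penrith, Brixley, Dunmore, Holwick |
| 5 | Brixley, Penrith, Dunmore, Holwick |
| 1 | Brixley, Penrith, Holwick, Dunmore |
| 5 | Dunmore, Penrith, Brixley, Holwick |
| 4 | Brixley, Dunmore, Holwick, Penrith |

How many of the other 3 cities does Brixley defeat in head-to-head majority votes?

3

Brixley against each rival (19 organisers):
Brixley vs Holwick: Brixley is ranked higher on 4+5+1+5+4 = 19 ballots, Holwick on 0. Brixley wins 19–0.
Brixley vs Penrith: Brixley is ranked higher on 5+1+4 = 10 ballots, Penrith on 9. Brixley wins 10–9.
Brixley–Dunmore: Brixley 14–5.
Brixley beats Holwick, Penrith, Dunmore — 3 pairwise wins.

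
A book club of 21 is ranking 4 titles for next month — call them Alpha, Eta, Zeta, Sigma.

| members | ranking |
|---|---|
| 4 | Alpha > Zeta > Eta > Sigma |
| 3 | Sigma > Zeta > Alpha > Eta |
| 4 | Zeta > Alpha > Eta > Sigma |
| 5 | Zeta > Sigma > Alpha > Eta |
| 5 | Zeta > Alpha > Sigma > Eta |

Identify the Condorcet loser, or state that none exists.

Eta

Pairwise majorities:
Alpha vs Eta: Alpha, 21–0.
Alpha vs Zeta: 4 to 17, Zeta.
Alpha vs Sigma: Alpha wins 13–8.
Eta vs Zeta: Eta is ranked higher on 0 ballots, Zeta on 21. Zeta wins 21–0.
Eta–Sigma: Sigma 13–8.
Zeta vs Sigma: 18 to 3, Zeta.
Only Eta has no wins; Eta is the Condorcet loser.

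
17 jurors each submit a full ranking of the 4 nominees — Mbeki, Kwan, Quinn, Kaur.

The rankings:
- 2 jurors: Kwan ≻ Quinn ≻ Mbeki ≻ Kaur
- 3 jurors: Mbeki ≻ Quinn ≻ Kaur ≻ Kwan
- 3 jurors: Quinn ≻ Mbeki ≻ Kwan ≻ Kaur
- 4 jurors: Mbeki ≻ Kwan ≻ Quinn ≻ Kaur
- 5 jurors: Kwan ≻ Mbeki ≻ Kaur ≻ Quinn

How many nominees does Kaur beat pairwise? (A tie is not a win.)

0

Kaur against each rival (17 jurors):
Kaur vs Mbeki: 0 to 17, Mbeki.
Kaur vs Kwan: Kwan wins 14–3.
Kaur vs Quinn: Kaur preferred on 5 ballots; Quinn wins 12–5.
Kaur beats no one; loses to Mbeki, Kwan, Quinn — 0 pairwise wins.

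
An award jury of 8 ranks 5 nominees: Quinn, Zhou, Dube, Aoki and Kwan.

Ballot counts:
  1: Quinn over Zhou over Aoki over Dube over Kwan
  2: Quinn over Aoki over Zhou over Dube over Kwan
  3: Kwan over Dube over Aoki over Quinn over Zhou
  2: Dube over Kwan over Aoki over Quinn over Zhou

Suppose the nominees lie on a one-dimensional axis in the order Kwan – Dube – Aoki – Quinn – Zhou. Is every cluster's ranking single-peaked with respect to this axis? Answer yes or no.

yes

Axis positions: Kwan=1, Dube=2, Aoki=3, Quinn=4, Zhou=5.
Cluster 1 (peak Quinn at position 4): ranking walks positions 4-5-3-2-1, expanding outward from the peak — single-peaked.
Cluster 2 (peak Quinn at position 4): ranking walks positions 4-3-5-2-1, expanding outward from the peak — single-peaked.
Cluster 3 (peak Kwan at position 1): ranking walks positions 1-2-3-4-5, expanding outward from the peak — single-peaked.
Cluster 4 (peak Dube at position 2): ranking walks positions 2-1-3-4-5, expanding outward from the peak — single-peaked.
Every ranking is single-peaked on this axis.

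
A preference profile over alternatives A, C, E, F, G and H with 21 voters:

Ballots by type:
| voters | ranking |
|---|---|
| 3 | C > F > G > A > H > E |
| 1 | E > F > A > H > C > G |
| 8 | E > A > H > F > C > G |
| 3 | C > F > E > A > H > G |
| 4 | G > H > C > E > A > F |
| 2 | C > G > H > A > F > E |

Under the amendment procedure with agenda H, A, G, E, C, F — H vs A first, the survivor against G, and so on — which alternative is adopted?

Round 1: H vs A — 6–15, A advances.
Round 2: A vs G — 12–9, A advances.
Round 3: A vs E — 5–16, E advances.
Round 4: E vs C — 9–12, C advances.
Round 5: C vs F — 12–9, C advances.
The agenda winner is C.

C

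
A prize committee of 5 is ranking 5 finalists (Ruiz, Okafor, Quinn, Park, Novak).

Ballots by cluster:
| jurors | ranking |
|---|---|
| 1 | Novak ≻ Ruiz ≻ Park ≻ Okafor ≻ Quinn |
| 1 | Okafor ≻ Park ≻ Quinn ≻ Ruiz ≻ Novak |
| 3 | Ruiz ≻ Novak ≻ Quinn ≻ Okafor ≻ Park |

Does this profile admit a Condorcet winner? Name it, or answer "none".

Ruiz

Check each pair by majority over 5 ballots:
Ruiz vs Okafor: 1+3 = 4 for Ruiz, 1 for Okafor — Ruiz by 4–1.
Ruiz vs Quinn: 4 to 1, Ruiz.
Ruiz vs Park: 4 to 1, Ruiz.
Ruiz vs Novak: Ruiz preferred on 1+3 = 4 ballots; Ruiz wins 4–1.
Okafor vs Quinn: 2 to 3, Quinn.
Okafor vs Park: 4 to 1, Okafor.
Okafor vs Novak: Okafor preferred on 1 ballot; Novak wins 4–1.
Quinn vs Park: 3 to 2, Quinn.
Quinn vs Novak: Quinn preferred on 1 ballot; Novak wins 4–1.
Park vs Novak: 1 to 4, Novak.
Ruiz defeats every rival head-to-head and is the Condorcet winner.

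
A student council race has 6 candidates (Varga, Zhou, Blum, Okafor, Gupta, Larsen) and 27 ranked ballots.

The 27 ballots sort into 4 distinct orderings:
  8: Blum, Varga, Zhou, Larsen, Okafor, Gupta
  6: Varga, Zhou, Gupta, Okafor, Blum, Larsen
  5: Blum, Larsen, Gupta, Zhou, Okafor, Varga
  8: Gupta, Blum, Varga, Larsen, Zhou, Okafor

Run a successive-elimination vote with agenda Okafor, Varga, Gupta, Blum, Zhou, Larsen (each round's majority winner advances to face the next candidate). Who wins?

Round 1: Okafor vs Varga — 5–22, Varga advances.
Round 2: Varga vs Gupta — 14–13, Varga advances.
Round 3: Varga vs Blum — 6–21, Blum advances.
Round 4: Blum vs Zhou — 21–6, Blum advances.
Round 5: Blum vs Larsen — 27–0, Blum advances.
The agenda winner is Blum.

Blum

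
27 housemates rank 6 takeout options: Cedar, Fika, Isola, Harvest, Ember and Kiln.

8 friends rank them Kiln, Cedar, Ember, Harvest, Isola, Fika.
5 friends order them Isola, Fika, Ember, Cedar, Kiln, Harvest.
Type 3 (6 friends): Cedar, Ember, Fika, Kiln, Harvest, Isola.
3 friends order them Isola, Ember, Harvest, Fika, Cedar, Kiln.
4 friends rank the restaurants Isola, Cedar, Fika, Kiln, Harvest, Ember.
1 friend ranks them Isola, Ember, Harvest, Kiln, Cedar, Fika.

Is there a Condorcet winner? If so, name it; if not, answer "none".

Cedar

Check each pair by majority over 27 ballots:
Cedar vs Fika: Cedar is ranked higher on 8+6+4+1 = 19 ballots, Fika on 8. Cedar wins 19–8.
Cedar vs Isola: 14 to 13, Cedar.
Cedar vs Harvest: Cedar wins 23–4.
Cedar vs Ember: Cedar is ranked higher on 8+6+4 = 18 ballots, Ember on 9. Cedar wins 18–9.
Cedar vs Kiln: Cedar is ranked higher on 5+6+3+4 = 18 ballots, Kiln on 9. Cedar wins 18–9.
Fika vs Isola: Isola, 21–6.
Fika vs Harvest: 5+6+4 = 15 for Fika, 12 for Harvest — Fika by 15–12.
Fika vs Ember: Fika preferred on 5+4 = 9 ballots; Ember wins 18–9.
Fika vs Kiln: Fika preferred on 5+6+3+4 = 18 ballots; Fika wins 18–9.
Isola–Harvest: Harvest 14–13.
Isola vs Ember: 5+3+4+1 = 13 for Isola, 14 for Ember — Ember by 14–13.
Isola vs Kiln: 5+3+4+1 = 13 for Isola, 14 for Kiln — Kiln by 14–13.
Harvest vs Ember: Ember wins 23–4.
Harvest vs Kiln: 3+1 = 4 for Harvest, 23 for Kiln — Kiln by 23–4.
Ember vs Kiln: Ember, 15–12.
Cedar wins every pairwise contest, so Cedar is the Condorcet winner.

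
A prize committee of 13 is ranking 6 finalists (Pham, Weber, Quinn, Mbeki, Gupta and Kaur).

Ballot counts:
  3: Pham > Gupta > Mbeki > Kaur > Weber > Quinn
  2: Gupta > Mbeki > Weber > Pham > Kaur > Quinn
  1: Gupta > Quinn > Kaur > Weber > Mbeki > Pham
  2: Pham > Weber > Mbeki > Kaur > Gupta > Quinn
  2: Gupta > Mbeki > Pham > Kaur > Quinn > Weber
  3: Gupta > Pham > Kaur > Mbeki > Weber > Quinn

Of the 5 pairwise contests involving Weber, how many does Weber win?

1

Weber against each rival (13 jurors):
Weber vs Pham: Pham wins 10–3.
Weber vs Quinn: Weber preferred on 3+2+2+3 = 10 ballots; Weber wins 10–3.
Weber vs Mbeki: 1+2 = 3 for Weber, 10 for Mbeki — Mbeki by 10–3.
Weber vs Gupta: Gupta, 11–2.
Weber vs Kaur: 4 to 9, Kaur.
Weber beats Quinn; loses to Pham, Mbeki, Gupta, Kaur — 1 pairwise win.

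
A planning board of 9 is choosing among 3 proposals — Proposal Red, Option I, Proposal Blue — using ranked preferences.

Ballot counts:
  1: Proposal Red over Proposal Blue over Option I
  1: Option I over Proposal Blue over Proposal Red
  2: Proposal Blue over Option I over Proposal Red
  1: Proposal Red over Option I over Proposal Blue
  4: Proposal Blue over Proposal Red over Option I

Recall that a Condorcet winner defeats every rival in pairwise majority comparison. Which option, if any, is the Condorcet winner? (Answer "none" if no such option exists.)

Proposal Blue

Head-to-head results (9 council members):
Proposal Red vs Option I: Proposal Red is ranked higher on 1+1+4 = 6 ballots, Option I on 3. Proposal Red wins 6–3.
Proposal Red vs Proposal Blue: Proposal Red preferred on 1+1 = 2 ballots; Proposal Blue wins 7–2.
Option I vs Proposal Blue: 1+1 = 2 for Option I, 7 for Proposal Blue — Proposal Blue by 7–2.
Proposal Blue defeats every rival head-to-head and is the Condorcet winner.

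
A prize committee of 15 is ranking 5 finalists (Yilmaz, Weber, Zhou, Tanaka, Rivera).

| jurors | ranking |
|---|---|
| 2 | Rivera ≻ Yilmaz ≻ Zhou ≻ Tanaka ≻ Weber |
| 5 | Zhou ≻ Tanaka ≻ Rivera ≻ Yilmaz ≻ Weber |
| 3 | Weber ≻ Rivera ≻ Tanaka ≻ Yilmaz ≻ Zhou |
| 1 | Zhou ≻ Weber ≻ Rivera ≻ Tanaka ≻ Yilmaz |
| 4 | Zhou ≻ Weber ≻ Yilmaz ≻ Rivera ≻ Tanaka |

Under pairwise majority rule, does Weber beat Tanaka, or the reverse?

Weber

Ballots ranking Weber above Tanaka: 3 + 1 + 4 = 8.
Ballots ranking Tanaka above Weber: 15 − 8 = 7.
Weber wins the head-to-head 8–7.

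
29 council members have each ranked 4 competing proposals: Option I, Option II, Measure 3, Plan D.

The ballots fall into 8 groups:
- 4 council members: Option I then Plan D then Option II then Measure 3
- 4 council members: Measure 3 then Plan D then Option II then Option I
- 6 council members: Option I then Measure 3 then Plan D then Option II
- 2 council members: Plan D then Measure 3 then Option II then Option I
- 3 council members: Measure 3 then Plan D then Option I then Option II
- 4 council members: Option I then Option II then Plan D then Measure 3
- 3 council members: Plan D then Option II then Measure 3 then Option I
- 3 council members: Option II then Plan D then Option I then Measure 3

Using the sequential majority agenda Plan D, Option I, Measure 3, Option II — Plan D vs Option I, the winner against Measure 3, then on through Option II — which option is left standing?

Round 1: Plan D vs Option I — 15–14, Plan D advances.
Round 2: Plan D vs Measure 3 — 16–13, Plan D advances.
Round 3: Plan D vs Option II — 22–7, Plan D advances.
Plan D survives the agenda.

Plan D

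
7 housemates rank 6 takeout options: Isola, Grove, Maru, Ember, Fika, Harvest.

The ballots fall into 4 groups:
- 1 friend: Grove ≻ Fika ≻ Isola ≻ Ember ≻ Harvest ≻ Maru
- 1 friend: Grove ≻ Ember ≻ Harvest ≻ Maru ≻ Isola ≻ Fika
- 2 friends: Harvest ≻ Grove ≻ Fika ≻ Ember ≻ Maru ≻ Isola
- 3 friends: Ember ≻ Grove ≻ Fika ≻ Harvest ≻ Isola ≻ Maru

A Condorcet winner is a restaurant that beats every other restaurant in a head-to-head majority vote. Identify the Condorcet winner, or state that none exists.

Grove

Head-to-head results (7 friends):
Isola vs Grove: Grove wins 7–0.
Isola vs Maru: Isola wins 4–3.
Isola vs Ember: Isola is ranked higher on 1 ballot, Ember on 6. Ember wins 6–1.
Isola vs Fika: 1 for Isola, 6 for Fika — Fika by 6–1.
Isola vs Harvest: Harvest wins 6–1.
Grove vs Maru: 1+1+2+3 = 7 for Grove, 0 for Maru — Grove by 7–0.
Grove vs Ember: 4 to 3, Grove.
Grove vs Fika: Grove preferred on 1+1+2+3 = 7 ballots; Grove wins 7–0.
Grove–Harvest: Grove 5–2.
Maru vs Ember: 0 to 7, Ember.
Maru vs Fika: Fika wins 6–1.
Maru vs Harvest: 0 to 7, Harvest.
Ember vs Fika: 1+3 = 4 for Ember, 3 for Fika — Ember by 4–3.
Ember vs Harvest: 1+1+3 = 5 for Ember, 2 for Harvest — Ember by 5–2.
Fika vs Harvest: Fika wins 4–3.
Only Grove has no losses; Grove is the Condorcet winner.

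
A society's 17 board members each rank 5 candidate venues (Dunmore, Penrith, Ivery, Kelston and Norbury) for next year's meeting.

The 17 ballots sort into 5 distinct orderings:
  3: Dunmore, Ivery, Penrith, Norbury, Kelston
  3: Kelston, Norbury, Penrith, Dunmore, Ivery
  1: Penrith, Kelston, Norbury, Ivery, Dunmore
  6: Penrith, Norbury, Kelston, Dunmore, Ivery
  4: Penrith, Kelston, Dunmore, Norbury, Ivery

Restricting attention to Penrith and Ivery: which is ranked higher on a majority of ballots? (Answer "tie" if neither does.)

Ballots ranking Penrith above Ivery: 3 + 1 + 6 + 4 = 14.
Ballots ranking Ivery above Penrith: 17 − 14 = 3.
Penrith wins the head-to-head 14–3.

Penrith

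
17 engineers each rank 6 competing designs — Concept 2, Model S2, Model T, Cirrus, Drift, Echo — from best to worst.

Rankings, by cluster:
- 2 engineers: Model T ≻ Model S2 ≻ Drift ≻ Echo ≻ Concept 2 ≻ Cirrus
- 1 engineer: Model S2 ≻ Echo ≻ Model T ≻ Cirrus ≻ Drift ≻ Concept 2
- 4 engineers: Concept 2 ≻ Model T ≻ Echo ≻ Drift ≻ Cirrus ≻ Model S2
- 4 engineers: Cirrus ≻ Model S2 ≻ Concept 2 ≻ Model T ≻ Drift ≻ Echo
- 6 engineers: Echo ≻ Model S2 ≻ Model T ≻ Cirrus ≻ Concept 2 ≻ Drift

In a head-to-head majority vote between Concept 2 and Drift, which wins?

Concept 2

Ballots ranking Concept 2 above Drift: 4 + 4 + 6 = 14.
Ballots ranking Drift above Concept 2: 17 − 14 = 3.
Concept 2 wins the head-to-head 14–3.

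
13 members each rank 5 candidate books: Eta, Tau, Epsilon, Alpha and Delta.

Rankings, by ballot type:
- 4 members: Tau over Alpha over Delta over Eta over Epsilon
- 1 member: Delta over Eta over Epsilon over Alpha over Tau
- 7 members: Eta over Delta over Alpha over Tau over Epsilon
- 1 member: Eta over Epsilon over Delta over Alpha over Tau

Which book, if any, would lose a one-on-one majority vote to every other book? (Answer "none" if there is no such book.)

Epsilon

Head-to-head results (13 members):
Eta vs Tau: Eta is ranked higher on 1+7+1 = 9 ballots, Tau on 4. Eta wins 9–4.
Eta–Epsilon: Eta 13–0.
Eta vs Alpha: Eta is ranked higher on 1+7+1 = 9 ballots, Alpha on 4. Eta wins 9–4.
Eta vs Delta: Eta, 8–5.
Tau vs Epsilon: Tau wins 11–2.
Tau vs Alpha: Alpha wins 9–4.
Tau vs Delta: Tau is ranked higher on 4 ballots, Delta on 9. Delta wins 9–4.
Epsilon vs Alpha: 1+1 = 2 for Epsilon, 11 for Alpha — Alpha by 11–2.
Epsilon vs Delta: Epsilon preferred on 1 ballot; Delta wins 12–1.
Alpha–Delta: Delta 9–4.
Only Epsilon has no wins; Epsilon is the Condorcet loser.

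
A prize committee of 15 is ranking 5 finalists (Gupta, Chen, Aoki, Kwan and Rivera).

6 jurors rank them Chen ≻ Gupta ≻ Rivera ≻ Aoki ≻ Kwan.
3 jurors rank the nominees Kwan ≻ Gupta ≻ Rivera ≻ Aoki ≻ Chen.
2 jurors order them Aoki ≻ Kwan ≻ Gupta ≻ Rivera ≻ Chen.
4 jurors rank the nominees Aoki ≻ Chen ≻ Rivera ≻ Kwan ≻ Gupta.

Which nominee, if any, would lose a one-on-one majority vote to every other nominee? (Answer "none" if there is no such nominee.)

none

Head-to-head results (15 jurors):
Gupta vs Chen: Chen, 10–5.
Gupta–Aoki: Gupta 9–6.
Gupta vs Kwan: Gupta preferred on 6 ballots; Kwan wins 9–6.
Gupta vs Rivera: Gupta wins 11–4.
Chen vs Aoki: Aoki wins 9–6.
Chen–Kwan: Chen 10–5.
Chen vs Rivera: 10 to 5, Chen.
Aoki vs Kwan: 6+2+4 = 12 for Aoki, 3 for Kwan — Aoki by 12–3.
Aoki vs Rivera: Aoki is ranked higher on 2+4 = 6 ballots, Rivera on 9. Rivera wins 9–6.
Kwan vs Rivera: Rivera wins 10–5.
Each nominee has at least one pairwise win (Gupta beats Aoki; Chen beats Gupta; Aoki beats Chen; Kwan beats Gupta; Rivera beats Aoki) — no Condorcet loser.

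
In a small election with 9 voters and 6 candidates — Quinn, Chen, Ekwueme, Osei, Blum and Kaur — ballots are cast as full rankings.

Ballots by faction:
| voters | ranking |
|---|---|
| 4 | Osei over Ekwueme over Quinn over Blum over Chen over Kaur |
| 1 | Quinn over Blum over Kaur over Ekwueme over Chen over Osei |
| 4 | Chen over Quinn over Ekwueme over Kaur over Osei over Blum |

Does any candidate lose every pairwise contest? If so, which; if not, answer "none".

Pairwise majorities:
Quinn vs Chen: Quinn preferred on 4+1 = 5 ballots; Quinn wins 5–4.
Quinn–Ekwueme: Quinn 5–4.
Quinn vs Osei: 1+4 = 5 for Quinn, 4 for Osei — Quinn by 5–4.
Quinn vs Blum: Quinn, 9–0.
Quinn vs Kaur: 9 to 0, Quinn.
Chen vs Ekwueme: Chen is ranked higher on 4 ballots, Ekwueme on 5. Ekwueme wins 5–4.
Chen vs Osei: Chen preferred on 1+4 = 5 ballots; Chen wins 5–4.
Chen vs Blum: 4 to 5, Blum.
Chen–Kaur: Chen 8–1.
Ekwueme vs Osei: 5 to 4, Ekwueme.
Ekwueme vs Blum: 8 to 1, Ekwueme.
Ekwueme vs Kaur: 4+4 = 8 for Ekwueme, 1 for Kaur — Ekwueme by 8–1.
Osei vs Blum: 4+4 = 8 for Osei, 1 for Blum — Osei by 8–1.
Osei vs Kaur: 4 for Osei, 5 for Kaur — Kaur by 5–4.
Blum vs Kaur: 4+1 = 5 for Blum, 4 for Kaur — Blum by 5–4.
Every candidate wins at least one matchup (Quinn beats Chen; Chen beats Osei; Ekwueme beats Chen; Osei beats Blum; Blum beats Chen; Kaur beats Osei), so there is no Condorcet loser.

none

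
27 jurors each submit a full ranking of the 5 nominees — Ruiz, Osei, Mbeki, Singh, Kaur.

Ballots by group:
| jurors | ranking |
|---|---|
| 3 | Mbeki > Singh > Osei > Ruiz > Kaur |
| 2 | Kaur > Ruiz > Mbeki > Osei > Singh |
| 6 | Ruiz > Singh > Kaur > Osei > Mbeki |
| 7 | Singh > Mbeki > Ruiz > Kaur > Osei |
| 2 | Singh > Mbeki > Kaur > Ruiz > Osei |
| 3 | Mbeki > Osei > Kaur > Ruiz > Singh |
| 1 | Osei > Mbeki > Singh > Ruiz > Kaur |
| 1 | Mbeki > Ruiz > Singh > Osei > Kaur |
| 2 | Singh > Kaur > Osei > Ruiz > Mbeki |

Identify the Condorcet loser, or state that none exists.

Osei

Pairwise majorities:
Ruiz–Osei: Ruiz 18–9.
Ruiz vs Mbeki: Mbeki wins 17–10.
Ruiz–Singh: Singh 15–12.
Ruiz vs Kaur: Ruiz is ranked higher on 3+6+7+1+1 = 18 ballots, Kaur on 9. Ruiz wins 18–9.
Osei–Mbeki: Mbeki 18–9.
Osei vs Singh: 6 to 21, Singh.
Osei–Kaur: Kaur 19–8.
Mbeki vs Singh: Singh wins 17–10.
Mbeki vs Kaur: Mbeki wins 17–10.
Singh vs Kaur: Singh wins 22–5.
Osei is beaten in every head-to-head and is the Condorcet loser.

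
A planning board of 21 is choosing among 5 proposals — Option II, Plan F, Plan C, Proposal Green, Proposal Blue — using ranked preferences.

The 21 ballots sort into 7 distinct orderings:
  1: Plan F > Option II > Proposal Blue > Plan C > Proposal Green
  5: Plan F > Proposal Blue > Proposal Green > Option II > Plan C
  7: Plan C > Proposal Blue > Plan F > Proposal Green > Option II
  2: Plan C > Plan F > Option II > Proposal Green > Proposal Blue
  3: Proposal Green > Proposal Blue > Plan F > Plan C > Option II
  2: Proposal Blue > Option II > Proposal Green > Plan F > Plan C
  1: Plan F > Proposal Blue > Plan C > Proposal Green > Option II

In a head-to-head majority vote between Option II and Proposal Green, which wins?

Ballots ranking Option II above Proposal Green: 1 + 2 + 2 = 5.
Ballots ranking Proposal Green above Option II: 21 − 5 = 16.
Proposal Green wins the head-to-head 16–5.

Proposal Green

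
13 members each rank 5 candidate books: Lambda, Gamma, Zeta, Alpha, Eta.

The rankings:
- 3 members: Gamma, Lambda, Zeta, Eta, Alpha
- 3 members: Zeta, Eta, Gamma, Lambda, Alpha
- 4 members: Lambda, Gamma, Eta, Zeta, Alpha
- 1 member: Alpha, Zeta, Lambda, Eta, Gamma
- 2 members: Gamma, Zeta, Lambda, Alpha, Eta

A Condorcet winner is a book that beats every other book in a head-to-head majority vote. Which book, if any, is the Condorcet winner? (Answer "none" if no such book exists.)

Head-to-head results (13 members):
Lambda–Gamma: Gamma 8–5.
Lambda vs Zeta: Lambda, 7–6.
Lambda–Alpha: Lambda 12–1.
Lambda–Eta: Lambda 10–3.
Gamma vs Zeta: Gamma, 9–4.
Gamma vs Alpha: Gamma, 12–1.
Gamma vs Eta: Gamma wins 9–4.
Zeta vs Alpha: Zeta wins 12–1.
Zeta–Eta: Zeta 9–4.
Alpha–Eta: Eta 10–3.
Only Gamma has no losses; Gamma is the Condorcet winner.

Gamma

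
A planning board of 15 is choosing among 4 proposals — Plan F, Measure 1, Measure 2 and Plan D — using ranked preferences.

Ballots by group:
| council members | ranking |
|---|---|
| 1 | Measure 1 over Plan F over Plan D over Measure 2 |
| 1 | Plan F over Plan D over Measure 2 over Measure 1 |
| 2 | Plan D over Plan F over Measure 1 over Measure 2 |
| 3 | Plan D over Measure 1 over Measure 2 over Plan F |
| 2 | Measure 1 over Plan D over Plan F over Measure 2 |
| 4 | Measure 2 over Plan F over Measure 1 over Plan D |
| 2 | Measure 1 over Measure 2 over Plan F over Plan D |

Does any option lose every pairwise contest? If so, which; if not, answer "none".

none

Head-to-head results (15 council members):
Plan F vs Measure 1: Plan F is ranked higher on 1+2+4 = 7 ballots, Measure 1 on 8. Measure 1 wins 8–7.
Plan F vs Measure 2: 6 to 9, Measure 2.
Plan F vs Plan D: 1+1+4+2 = 8 for Plan F, 7 for Plan D — Plan F by 8–7.
Measure 1 vs Measure 2: Measure 1 wins 10–5.
Measure 1–Plan D: Measure 1 9–6.
Measure 2 vs Plan D: Measure 2 preferred on 4+2 = 6 ballots; Plan D wins 9–6.
No option is winless: Plan F beats Plan D; Measure 1 beats Plan F; Measure 2 beats Plan F; Plan D beats Measure 2. There is no Condorcet loser.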